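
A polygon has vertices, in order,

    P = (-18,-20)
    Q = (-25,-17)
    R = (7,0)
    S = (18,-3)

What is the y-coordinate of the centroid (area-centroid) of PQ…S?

-1474/153

Apply the shoelace formula. First the cross-terms c_i = x_i·y_{i+1} − x_{i+1}·y_i:
  -194, 119, -21, -414  ⇒  2A = -510, A = -255.
Then Σ (y_i + y_{i+1})·c_i = 14740, so ȳ = 14740 / (6·(-255)) = -1474/153.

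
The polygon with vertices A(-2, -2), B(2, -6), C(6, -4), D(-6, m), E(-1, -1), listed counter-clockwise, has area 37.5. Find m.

7

Write out the shoelace sum; only the two edges meeting at D involve m:
2·Area = [(6·m − (-6)·(-4)) + ((-6)·(-1) − (-1)·m)] + 44
       = 7·m + 26 = 75
⇒ m = 7.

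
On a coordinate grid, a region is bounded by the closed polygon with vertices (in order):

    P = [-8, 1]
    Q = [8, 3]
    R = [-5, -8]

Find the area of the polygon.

75

Apply Gauss's area formula: 2A = Σ (x_i·y_{i+1} − x_{i+1}·y_i), indices taken mod 3.
Σ = (-32) + (-49) + (-69) = -150
Area = |Σ|/2 = 75.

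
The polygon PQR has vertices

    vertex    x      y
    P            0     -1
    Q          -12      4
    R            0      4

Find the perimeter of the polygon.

30

|PQ| = √((-12)² + (5)²) = √169 = 13
|QR| = √((12)² + (0)²) = √144 = 12
|RP| = √((0)² + (-5)²) = √25 = 5
Perimeter = 13 + 12 + 5 = 30.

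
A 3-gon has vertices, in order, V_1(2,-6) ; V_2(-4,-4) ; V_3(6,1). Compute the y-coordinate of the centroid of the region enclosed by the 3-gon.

Apply the surveyor's formula. First the cross-terms c_i = x_i·y_{i+1} − x_{i+1}·y_i:
  -32, 20, -38  ⇒  2A = -50, A = -25.
Then Σ (y_i + y_{i+1})·c_i = 450, so ȳ = 450 / (6·(-25)) = -3.

-3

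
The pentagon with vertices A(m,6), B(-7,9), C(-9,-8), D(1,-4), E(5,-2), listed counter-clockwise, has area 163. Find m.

Write out the shoelace sum; only the two edges meeting at A involve m:
2·Area = [(5·6 − m·(-2)) + (m·9 − (-7)·6)] + 199
       = 11·m + 271 = 326
⇒ m = 5.

5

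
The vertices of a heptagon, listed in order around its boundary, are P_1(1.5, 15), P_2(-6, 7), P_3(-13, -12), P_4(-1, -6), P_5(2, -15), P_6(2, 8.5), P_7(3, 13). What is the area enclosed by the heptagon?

Apply the shoelace formula: 2A = Σ (x_i·y_{i+1} − x_{i+1}·y_i), indices taken mod 7.
P_1→P_2: (1.5)(7) − (-6)(15) = 100.5
P_2→P_3: (-6)(-12) − (-13)(7) = 163
P_3→P_4: (-13)(-6) − (-1)(-12) = 66
P_4→P_5: (-1)(-15) − (2)(-6) = 27
P_5→P_6: (2)(8.5) − (2)(-15) = 47
P_6→P_7: (2)(13) − (3)(8.5) = 0.5
P_7→P_1: (3)(15) − (1.5)(13) = 25.5
Σ = 429.5
Area = |Σ|/2 = 214.75.

214.75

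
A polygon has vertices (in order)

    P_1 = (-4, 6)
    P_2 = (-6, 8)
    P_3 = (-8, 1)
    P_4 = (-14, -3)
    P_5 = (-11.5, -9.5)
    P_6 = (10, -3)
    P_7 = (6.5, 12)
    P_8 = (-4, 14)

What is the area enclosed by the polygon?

319.25

Apply Gauss's area formula: 2A = Σ (x_i·y_{i+1} − x_{i+1}·y_i), indices taken mod 8.
Σ = (4) + (58) + (38) + (98.5) + (129.5) + (139.5) + (139) + (32) = 638.5
Area = |Σ|/2 = 319.25.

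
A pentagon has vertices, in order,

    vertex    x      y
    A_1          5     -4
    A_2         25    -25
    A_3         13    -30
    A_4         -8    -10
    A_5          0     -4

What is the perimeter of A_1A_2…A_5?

|A_1A_2| = √((20)² + (-21)²) = √841 = 29
|A_2A_3| = √((-12)² + (-5)²) = √169 = 13
|A_3A_4| = √((-21)² + (20)²) = √841 = 29
|A_4A_5| = √((8)² + (6)²) = √100 = 10
|A_5A_1| = √((5)² + (0)²) = √25 = 5
Perimeter = 29 + 13 + 29 + 10 + 5 = 86.

86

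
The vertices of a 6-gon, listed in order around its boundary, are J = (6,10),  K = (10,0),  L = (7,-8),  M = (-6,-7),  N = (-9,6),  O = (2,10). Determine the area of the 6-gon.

259

Apply the surveyor's formula: 2A = Σ (x_i·y_{i+1} − x_{i+1}·y_i), indices taken mod 6.
J→K: (6)(0) − (10)(10) = -100
K→L: (10)(-8) − (7)(0) = -80
L→M: (7)(-7) − (-6)(-8) = -97
M→N: (-6)(6) − (-9)(-7) = -99
N→O: (-9)(10) − (2)(6) = -102
O→J: (2)(10) − (6)(10) = -40
Σ = -518
Area = |Σ|/2 = 259.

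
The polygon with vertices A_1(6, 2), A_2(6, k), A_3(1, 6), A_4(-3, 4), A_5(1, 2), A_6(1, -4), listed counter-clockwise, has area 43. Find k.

6

The doubled signed area Σ (x_i y_{i+1} − x_{i+1} y_i) is linear in k.
With k=0 it equals 56; the coefficient of k is 5 (from the two edges through A_2).
So 5·k + 56 = 2·43 = 86 ⇒ k = 6.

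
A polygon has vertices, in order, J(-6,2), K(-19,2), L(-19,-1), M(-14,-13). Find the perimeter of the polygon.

|JK| = √((-13)² + (0)²) = √169 = 13
|KL| = √((0)² + (-3)²) = √9 = 3
|LM| = √((5)² + (-12)²) = √169 = 13
|MJ| = √((8)² + (15)²) = √289 = 17
Perimeter = 13 + 3 + 13 + 17 = 46.

46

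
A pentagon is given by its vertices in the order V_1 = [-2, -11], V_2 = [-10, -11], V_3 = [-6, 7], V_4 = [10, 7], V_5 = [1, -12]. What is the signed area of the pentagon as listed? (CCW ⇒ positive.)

-249

Apply the surveyor's formula: 2A = Σ (x_i·y_{i+1} − x_{i+1}·y_i), indices taken mod 5.
Σ = (-88) + (-136) + (-112) + (-127) + (-35) = -498
Signed area = Σ/2 = -249 (negative ⇒ clockwise traversal).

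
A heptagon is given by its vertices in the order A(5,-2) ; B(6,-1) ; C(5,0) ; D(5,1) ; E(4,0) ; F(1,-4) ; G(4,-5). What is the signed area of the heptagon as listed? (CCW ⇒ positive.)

12.5

Apply Gauss's area formula: 2A = Σ (x_i·y_{i+1} − x_{i+1}·y_i), indices taken mod 7.
Σ = (7) + (5) + (5) + (-4) + (-16) + (11) + (17) = 25
Signed area = Σ/2 = 12.5 (positive ⇒ counter-clockwise traversal).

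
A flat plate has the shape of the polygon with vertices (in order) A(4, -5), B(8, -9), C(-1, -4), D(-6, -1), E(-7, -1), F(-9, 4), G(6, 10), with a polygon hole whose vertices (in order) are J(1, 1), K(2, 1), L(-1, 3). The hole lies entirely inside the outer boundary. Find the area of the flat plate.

Outer boundary:
Apply Gauss's area formula: 2A = Σ (x_i·y_{i+1} − x_{i+1}·y_i), indices taken mod 7.
Cross-terms: 4, -41, -23, -1, -37, -114, -70  ⇒  Σ = -282
Area = |Σ|/2 = 141.
Hole:
Σ = (-1) + (7) + (-4) = 2
Area = |Σ|/2 = 1.
Net area = 141 − 1 = 140.

140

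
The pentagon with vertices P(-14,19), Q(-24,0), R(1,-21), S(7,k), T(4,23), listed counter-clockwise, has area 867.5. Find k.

-23

Write out the shoelace sum; only the two edges meeting at S involve k:
2·Area = [(1·k − 7·(-21)) + (7·23 − 4·k)] + 1358
       = -3·k + 1666 = 1735
⇒ k = -23.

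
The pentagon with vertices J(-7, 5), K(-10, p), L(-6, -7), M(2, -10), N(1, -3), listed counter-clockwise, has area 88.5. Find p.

5

The doubled signed area Σ (x_i y_{i+1} − x_{i+1} y_i) is linear in p.
With p=0 it equals 182; the coefficient of p is -1 (from the two edges through K).
So -1·p + 182 = 2·88.5 = 177 ⇒ p = 5.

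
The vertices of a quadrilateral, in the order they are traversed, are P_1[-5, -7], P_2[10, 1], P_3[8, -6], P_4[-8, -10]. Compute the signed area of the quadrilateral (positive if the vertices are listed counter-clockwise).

-62.5

Cross-terms: 65, -68, -128, 6  ⇒  Σ = -125
Signed area = Σ/2 = -62.5 (negative ⇒ clockwise traversal).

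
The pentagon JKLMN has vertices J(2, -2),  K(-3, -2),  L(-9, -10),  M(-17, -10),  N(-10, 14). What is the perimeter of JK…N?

68

|JK| = √((-5)² + (0)²) = √25 = 5
|KL| = √((-6)² + (-8)²) = √100 = 10
|LM| = √((-8)² + (0)²) = √64 = 8
|MN| = √((7)² + (24)²) = √625 = 25
|NJ| = √((12)² + (-16)²) = √400 = 20
Perimeter = 5 + 10 + 8 + 25 + 20 = 68.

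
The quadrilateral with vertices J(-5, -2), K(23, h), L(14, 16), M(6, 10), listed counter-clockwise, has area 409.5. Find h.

The doubled signed area Σ (x_i y_{i+1} − x_{i+1} y_i) is linear in h.
With h=0 it equals 496; the coefficient of h is -19 (from the two edges through K).
So -19·h + 496 = 2·409.5 = 819 ⇒ h = -17.

-17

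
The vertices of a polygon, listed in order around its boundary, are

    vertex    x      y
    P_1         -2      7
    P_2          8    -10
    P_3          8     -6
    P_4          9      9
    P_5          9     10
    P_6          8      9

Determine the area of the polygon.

103

Apply the shoelace formula: 2A = Σ (x_i·y_{i+1} − x_{i+1}·y_i), indices taken mod 6.
P_1→P_2: (-2)(-10) − (8)(7) = -36
P_2→P_3: (8)(-6) − (8)(-10) = 32
P_3→P_4: (8)(9) − (9)(-6) = 126
P_4→P_5: (9)(10) − (9)(9) = 9
P_5→P_6: (9)(9) − (8)(10) = 1
P_6→P_1: (8)(7) − (-2)(9) = 74
Σ = 206
Area = |Σ|/2 = 103.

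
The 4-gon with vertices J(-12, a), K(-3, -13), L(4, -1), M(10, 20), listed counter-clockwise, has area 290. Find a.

The doubled signed area Σ (x_i y_{i+1} − x_{i+1} y_i) is linear in a.
With a=0 it equals 541; the coefficient of a is 13 (from the two edges through J).
So 13·a + 541 = 2·290 = 580 ⇒ a = 3.

3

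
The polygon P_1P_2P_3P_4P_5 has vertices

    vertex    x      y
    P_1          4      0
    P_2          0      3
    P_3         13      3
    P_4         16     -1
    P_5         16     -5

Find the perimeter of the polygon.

40

|P_1P_2| = √((-4)² + (3)²) = √25 = 5
|P_2P_3| = √((13)² + (0)²) = √169 = 13
|P_3P_4| = √((3)² + (-4)²) = √25 = 5
|P_4P_5| = √((0)² + (-4)²) = √16 = 4
|P_5P_1| = √((-12)² + (5)²) = √169 = 13
Perimeter = 5 + 13 + 5 + 4 + 13 = 40.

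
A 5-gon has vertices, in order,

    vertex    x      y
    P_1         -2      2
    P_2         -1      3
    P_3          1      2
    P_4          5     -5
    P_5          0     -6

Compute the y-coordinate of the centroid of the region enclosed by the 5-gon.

Apply the shoelace formula. First the cross-terms c_i = x_i·y_{i+1} − x_{i+1}·y_i:
  -4, -5, -15, -30, -12  ⇒  2A = -66, A = -33.
Then Σ (y_i + y_{i+1})·c_i = 378, so ȳ = 378 / (6·(-33)) = -21/11.

-21/11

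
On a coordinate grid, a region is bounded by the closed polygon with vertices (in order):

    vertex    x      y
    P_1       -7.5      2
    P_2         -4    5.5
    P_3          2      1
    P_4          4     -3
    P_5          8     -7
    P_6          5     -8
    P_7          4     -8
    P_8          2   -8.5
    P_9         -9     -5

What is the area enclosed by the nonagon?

Apply the surveyor's formula: 2A = Σ (x_i·y_{i+1} − x_{i+1}·y_i), indices taken mod 9.
Σ = (-33.25) + (-15) + (-10) + (-4) + (-29) + (-8) + (-18) + (-86.5) + (-55.5) = -259.25
Area = |Σ|/2 = 129.625.

129.625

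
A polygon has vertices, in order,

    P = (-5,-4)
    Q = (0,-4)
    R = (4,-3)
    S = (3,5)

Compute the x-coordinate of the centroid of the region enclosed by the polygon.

Apply the surveyor's formula. First the cross-terms c_i = x_i·y_{i+1} − x_{i+1}·y_i:
  20, 16, 29, 13  ⇒  2A = 78, A = 39.
Then Σ (x_i + x_{i+1})·c_i = 141, so x̄ = 141 / (6·39) = 47/78.

47/78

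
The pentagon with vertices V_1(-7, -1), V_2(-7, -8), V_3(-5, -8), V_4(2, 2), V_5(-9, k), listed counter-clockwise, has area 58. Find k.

Write out the shoelace sum; only the two edges meeting at V_5 involve k:
2·Area = [(2·k − (-9)·2) + ((-9)·(-1) − (-7)·k)] + 71
       = 9·k + 98 = 116
⇒ k = 2.

2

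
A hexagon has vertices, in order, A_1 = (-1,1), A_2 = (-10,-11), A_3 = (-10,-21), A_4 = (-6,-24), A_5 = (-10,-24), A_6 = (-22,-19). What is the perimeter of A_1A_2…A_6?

76

|A_1A_2| = √((-9)² + (-12)²) = √225 = 15
|A_2A_3| = √((0)² + (-10)²) = √100 = 10
|A_3A_4| = √((4)² + (-3)²) = √25 = 5
|A_4A_5| = √((-4)² + (0)²) = √16 = 4
|A_5A_6| = √((-12)² + (5)²) = √169 = 13
|A_6A_1| = √((21)² + (20)²) = √841 = 29
Perimeter = 15 + 10 + 5 + 4 + 13 + 29 = 76.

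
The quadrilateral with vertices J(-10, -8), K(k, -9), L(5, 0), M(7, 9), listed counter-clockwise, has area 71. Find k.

-9

The doubled signed area Σ (x_i y_{i+1} − x_{i+1} y_i) is linear in k.
With k=0 it equals 214; the coefficient of k is 8 (from the two edges through K).
So 8·k + 214 = 2·71 = 142 ⇒ k = -9.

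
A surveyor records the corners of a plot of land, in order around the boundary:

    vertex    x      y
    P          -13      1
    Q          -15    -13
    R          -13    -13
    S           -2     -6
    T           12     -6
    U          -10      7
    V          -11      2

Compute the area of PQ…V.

221

Σ = (184) + (26) + (52) + (84) + (24) + (57) + (15) = 442
Area = |Σ|/2 = 221.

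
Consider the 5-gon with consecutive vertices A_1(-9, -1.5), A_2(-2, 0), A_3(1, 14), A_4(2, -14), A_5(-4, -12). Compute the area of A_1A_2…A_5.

127.5

Cross-terms: -3, -28, -42, -80, -102  ⇒  Σ = -255
Area = |Σ|/2 = 127.5.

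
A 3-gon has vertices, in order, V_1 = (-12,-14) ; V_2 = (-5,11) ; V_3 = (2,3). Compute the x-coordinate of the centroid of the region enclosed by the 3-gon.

-5

Apply the shoelace (surveyor's) formula. First the cross-terms c_i = x_i·y_{i+1} − x_{i+1}·y_i:
  -202, -37, 8  ⇒  2A = -231, A = -115.5.
Then Σ (x_i + x_{i+1})·c_i = 3465, so x̄ = 3465 / (6·(-115.5)) = -5.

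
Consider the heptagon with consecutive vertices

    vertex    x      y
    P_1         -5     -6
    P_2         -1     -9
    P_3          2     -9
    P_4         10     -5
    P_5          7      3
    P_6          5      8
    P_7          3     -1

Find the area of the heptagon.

100

Cross-terms: 39, 27, 80, 65, 41, -29, -23  ⇒  Σ = 200
Area = |Σ|/2 = 100.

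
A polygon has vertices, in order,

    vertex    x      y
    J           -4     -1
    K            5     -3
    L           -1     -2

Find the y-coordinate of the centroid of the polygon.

-2

Apply the surveyor's formula. First the cross-terms c_i = x_i·y_{i+1} − x_{i+1}·y_i:
  17, -13, -7  ⇒  2A = -3, A = -1.5.
Then Σ (y_i + y_{i+1})·c_i = 18, so ȳ = 18 / (6·(-1.5)) = -2.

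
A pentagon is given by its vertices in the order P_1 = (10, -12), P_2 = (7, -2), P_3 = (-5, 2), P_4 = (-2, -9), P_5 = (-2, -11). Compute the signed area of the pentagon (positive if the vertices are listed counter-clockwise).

Apply Gauss's area formula: 2A = Σ (x_i·y_{i+1} − x_{i+1}·y_i), indices taken mod 5.
Σ = (64) + (4) + (49) + (4) + (134) = 255
Signed area = Σ/2 = 127.5 (positive ⇒ counter-clockwise traversal).

127.5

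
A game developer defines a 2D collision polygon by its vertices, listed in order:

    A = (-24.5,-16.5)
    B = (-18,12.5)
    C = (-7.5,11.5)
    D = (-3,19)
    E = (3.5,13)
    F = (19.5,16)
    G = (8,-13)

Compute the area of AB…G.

979.75

Cross-terms: -603.25, -113.25, -108, -105.5, -197.5, -381.5, -450.5  ⇒  Σ = -1959.5
Area = |Σ|/2 = 979.75.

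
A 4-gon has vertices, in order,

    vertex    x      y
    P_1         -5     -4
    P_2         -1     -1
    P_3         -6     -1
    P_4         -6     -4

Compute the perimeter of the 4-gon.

|P_1P_2| = √((4)² + (3)²) = √25 = 5
|P_2P_3| = √((-5)² + (0)²) = √25 = 5
|P_3P_4| = √((0)² + (-3)²) = √9 = 3
|P_4P_1| = √((1)² + (0)²) = √1 = 1
Perimeter = 5 + 5 + 3 + 1 = 14.

14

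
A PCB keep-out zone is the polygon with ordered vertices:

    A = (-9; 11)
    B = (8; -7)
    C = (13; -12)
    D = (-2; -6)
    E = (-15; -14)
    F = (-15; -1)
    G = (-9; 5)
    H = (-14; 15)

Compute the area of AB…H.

278.5

Apply the shoelace (surveyor's) formula: 2A = Σ (x_i·y_{i+1} − x_{i+1}·y_i), indices taken mod 8.
Σ = (-25) + (-5) + (-102) + (-62) + (-195) + (-84) + (-65) + (-19) = -557
Area = |Σ|/2 = 278.5.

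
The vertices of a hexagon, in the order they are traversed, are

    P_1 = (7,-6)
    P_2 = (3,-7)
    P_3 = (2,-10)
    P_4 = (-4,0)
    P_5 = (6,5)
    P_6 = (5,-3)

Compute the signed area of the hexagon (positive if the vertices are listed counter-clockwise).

-79.5

Cross-terms: -31, -16, -40, -20, -43, -9  ⇒  Σ = -159
Signed area = Σ/2 = -79.5 (negative ⇒ clockwise traversal).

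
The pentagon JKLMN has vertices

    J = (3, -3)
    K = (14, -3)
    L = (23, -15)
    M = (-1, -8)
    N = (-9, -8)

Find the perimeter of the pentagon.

72

|JK| = √((11)² + (0)²) = √121 = 11
|KL| = √((9)² + (-12)²) = √225 = 15
|LM| = √((-24)² + (7)²) = √625 = 25
|MN| = √((-8)² + (0)²) = √64 = 8
|NJ| = √((12)² + (5)²) = √169 = 13
Perimeter = 11 + 15 + 25 + 8 + 13 = 72.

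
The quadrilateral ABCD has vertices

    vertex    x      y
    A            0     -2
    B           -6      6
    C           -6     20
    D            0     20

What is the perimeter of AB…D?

|AB| = √((-6)² + (8)²) = √100 = 10
|BC| = √((0)² + (14)²) = √196 = 14
|CD| = √((6)² + (0)²) = √36 = 6
|DA| = √((0)² + (-22)²) = √484 = 22
Perimeter = 10 + 14 + 6 + 22 = 52.

52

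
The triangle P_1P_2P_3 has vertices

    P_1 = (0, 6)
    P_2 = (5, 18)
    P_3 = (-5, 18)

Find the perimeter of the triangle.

|P_1P_2| = √((5)² + (12)²) = √169 = 13
|P_2P_3| = √((-10)² + (0)²) = √100 = 10
|P_3P_1| = √((5)² + (-12)²) = √169 = 13
Perimeter = 13 + 10 + 13 = 36.

36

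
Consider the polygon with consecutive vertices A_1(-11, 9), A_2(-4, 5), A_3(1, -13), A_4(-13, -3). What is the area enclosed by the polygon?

Apply the surveyor's formula: 2A = Σ (x_i·y_{i+1} − x_{i+1}·y_i), indices taken mod 4.
Cross-terms: -19, 47, -172, -150  ⇒  Σ = -294
Area = |Σ|/2 = 147.

147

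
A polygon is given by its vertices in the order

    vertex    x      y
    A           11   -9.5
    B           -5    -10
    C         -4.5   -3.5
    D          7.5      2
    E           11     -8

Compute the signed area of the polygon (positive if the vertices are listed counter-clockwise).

A→B: (11)(-10) − (-5)(-9.5) = -157.5
B→C: (-5)(-3.5) − (-4.5)(-10) = -27.5
C→D: (-4.5)(2) − (7.5)(-3.5) = 17.25
D→E: (7.5)(-8) − (11)(2) = -82
E→A: (11)(-9.5) − (11)(-8) = -16.5
Σ = -266.25
Signed area = Σ/2 = -133.125 (negative ⇒ clockwise traversal).

-133.125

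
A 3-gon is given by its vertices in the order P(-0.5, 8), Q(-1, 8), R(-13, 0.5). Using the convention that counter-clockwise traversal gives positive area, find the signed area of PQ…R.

1.875

Apply the surveyor's formula: 2A = Σ (x_i·y_{i+1} − x_{i+1}·y_i), indices taken mod 3.
Σ = (4) + (103.5) + (-103.75) = 3.75
Signed area = Σ/2 = 1.875 (positive ⇒ counter-clockwise traversal).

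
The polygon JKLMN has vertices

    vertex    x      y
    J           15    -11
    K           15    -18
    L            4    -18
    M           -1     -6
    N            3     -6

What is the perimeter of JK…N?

48

|JK| = √((0)² + (-7)²) = √49 = 7
|KL| = √((-11)² + (0)²) = √121 = 11
|LM| = √((-5)² + (12)²) = √169 = 13
|MN| = √((4)² + (0)²) = √16 = 4
|NJ| = √((12)² + (-5)²) = √169 = 13
Perimeter = 7 + 11 + 13 + 4 + 13 = 48.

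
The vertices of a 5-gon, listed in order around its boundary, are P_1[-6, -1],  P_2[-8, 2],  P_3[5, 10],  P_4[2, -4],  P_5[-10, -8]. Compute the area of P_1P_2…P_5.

Apply Gauss's area formula: 2A = Σ (x_i·y_{i+1} − x_{i+1}·y_i), indices taken mod 5.
Cross-terms: -20, -90, -40, -56, -38  ⇒  Σ = -244
Area = |Σ|/2 = 122.

122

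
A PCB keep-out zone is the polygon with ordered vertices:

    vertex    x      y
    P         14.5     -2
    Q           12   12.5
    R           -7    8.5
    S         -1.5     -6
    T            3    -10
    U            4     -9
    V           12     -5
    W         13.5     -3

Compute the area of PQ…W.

Apply the shoelace formula: 2A = Σ (x_i·y_{i+1} − x_{i+1}·y_i), indices taken mod 8.
Σ = (205.25) + (189.5) + (54.75) + (33) + (13) + (88) + (31.5) + (16.5) = 631.5
Area = |Σ|/2 = 315.75.

315.75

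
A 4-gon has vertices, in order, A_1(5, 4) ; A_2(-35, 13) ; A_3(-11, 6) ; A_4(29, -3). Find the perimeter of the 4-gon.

|A_1A_2| = √((-40)² + (9)²) = √1681 = 41
|A_2A_3| = √((24)² + (-7)²) = √625 = 25
|A_3A_4| = √((40)² + (-9)²) = √1681 = 41
|A_4A_1| = √((-24)² + (7)²) = √625 = 25
Perimeter = 41 + 25 + 41 + 25 = 132.

132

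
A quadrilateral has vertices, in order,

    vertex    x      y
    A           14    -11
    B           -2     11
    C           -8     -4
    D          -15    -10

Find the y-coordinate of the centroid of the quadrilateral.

-859/237

Apply the shoelace (surveyor's) formula. First the cross-terms c_i = x_i·y_{i+1} − x_{i+1}·y_i:
  132, 96, 20, 305  ⇒  2A = 553, A = 276.5.
Then Σ (y_i + y_{i+1})·c_i = -6013, so ȳ = -6013 / (6·276.5) = -859/237.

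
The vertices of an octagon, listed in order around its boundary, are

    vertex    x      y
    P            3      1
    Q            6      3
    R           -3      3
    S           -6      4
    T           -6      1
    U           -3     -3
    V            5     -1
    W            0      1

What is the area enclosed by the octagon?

47.5

Apply Gauss's area formula: 2A = Σ (x_i·y_{i+1} − x_{i+1}·y_i), indices taken mod 8.
Σ = (3) + (27) + (6) + (18) + (21) + (18) + (5) + (-3) = 95
Area = |Σ|/2 = 47.5.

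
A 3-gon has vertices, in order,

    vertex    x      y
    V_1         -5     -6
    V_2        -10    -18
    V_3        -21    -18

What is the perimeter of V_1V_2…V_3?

|V_1V_2| = √((-5)² + (-12)²) = √169 = 13
|V_2V_3| = √((-11)² + (0)²) = √121 = 11
|V_3V_1| = √((16)² + (12)²) = √400 = 20
Perimeter = 13 + 11 + 20 = 44.

44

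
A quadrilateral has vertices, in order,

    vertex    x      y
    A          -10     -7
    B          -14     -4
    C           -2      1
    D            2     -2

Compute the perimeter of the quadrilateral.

|AB| = √((-4)² + (3)²) = √25 = 5
|BC| = √((12)² + (5)²) = √169 = 13
|CD| = √((4)² + (-3)²) = √25 = 5
|DA| = √((-12)² + (-5)²) = √169 = 13
Perimeter = 5 + 13 + 5 + 13 = 36.

36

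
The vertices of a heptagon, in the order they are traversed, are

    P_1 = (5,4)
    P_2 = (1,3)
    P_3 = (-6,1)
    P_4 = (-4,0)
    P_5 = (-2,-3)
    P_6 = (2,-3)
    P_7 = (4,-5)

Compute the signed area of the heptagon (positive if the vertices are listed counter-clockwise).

50.5

Apply the surveyor's formula: 2A = Σ (x_i·y_{i+1} − x_{i+1}·y_i), indices taken mod 7.
Σ = (11) + (19) + (4) + (12) + (12) + (2) + (41) = 101
Signed area = Σ/2 = 50.5 (positive ⇒ counter-clockwise traversal).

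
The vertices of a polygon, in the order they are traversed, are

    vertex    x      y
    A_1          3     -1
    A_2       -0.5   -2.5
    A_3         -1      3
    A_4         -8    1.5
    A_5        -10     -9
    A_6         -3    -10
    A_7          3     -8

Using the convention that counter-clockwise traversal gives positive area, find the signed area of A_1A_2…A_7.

122.75

Apply the shoelace formula: 2A = Σ (x_i·y_{i+1} − x_{i+1}·y_i), indices taken mod 7.
A_1→A_2: (3)(-2.5) − (-0.5)(-1) = -8
A_2→A_3: (-0.5)(3) − (-1)(-2.5) = -4
A_3→A_4: (-1)(1.5) − (-8)(3) = 22.5
A_4→A_5: (-8)(-9) − (-10)(1.5) = 87
A_5→A_6: (-10)(-10) − (-3)(-9) = 73
A_6→A_7: (-3)(-8) − (3)(-10) = 54
A_7→A_1: (3)(-1) − (3)(-8) = 21
Σ = 245.5
Signed area = Σ/2 = 122.75 (positive ⇒ counter-clockwise traversal).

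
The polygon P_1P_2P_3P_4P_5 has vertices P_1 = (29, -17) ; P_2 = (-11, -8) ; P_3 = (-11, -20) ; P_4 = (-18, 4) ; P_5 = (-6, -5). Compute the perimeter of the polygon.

130

|P_1P_2| = √((-40)² + (9)²) = √1681 = 41
|P_2P_3| = √((0)² + (-12)²) = √144 = 12
|P_3P_4| = √((-7)² + (24)²) = √625 = 25
|P_4P_5| = √((12)² + (-9)²) = √225 = 15
|P_5P_1| = √((35)² + (-12)²) = √1369 = 37
Perimeter = 41 + 12 + 25 + 15 + 37 = 130.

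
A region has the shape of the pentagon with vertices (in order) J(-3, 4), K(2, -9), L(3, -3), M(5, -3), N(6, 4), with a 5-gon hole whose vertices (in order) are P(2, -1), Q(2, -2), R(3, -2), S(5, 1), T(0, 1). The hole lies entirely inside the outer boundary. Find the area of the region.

Outer boundary:
Apply the shoelace formula: 2A = Σ (x_i·y_{i+1} − x_{i+1}·y_i), indices taken mod 5.
Σ = (19) + (21) + (6) + (38) + (36) = 120
Area = |Σ|/2 = 60.
Hole:
P→Q: (2)(-2) − (2)(-1) = -2
Q→R: (2)(-2) − (3)(-2) = 2
R→S: (3)(1) − (5)(-2) = 13
S→T: (5)(1) − (0)(1) = 5
T→P: (0)(-1) − (2)(1) = -2
Σ = 16
Area = |Σ|/2 = 8.
Net area = 60 − 8 = 52.

52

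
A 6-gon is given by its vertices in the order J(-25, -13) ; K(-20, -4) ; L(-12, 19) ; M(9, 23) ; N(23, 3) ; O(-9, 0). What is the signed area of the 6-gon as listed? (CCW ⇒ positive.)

-696.5

Apply the shoelace formula: 2A = Σ (x_i·y_{i+1} − x_{i+1}·y_i), indices taken mod 6.
Σ = (-160) + (-428) + (-447) + (-502) + (27) + (117) = -1393
Signed area = Σ/2 = -696.5 (negative ⇒ clockwise traversal).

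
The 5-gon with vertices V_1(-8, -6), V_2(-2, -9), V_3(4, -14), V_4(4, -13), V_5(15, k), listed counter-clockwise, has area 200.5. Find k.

Write out the shoelace sum; only the two edges meeting at V_5 involve k:
2·Area = [(4·k − 15·(-13)) + (15·(-6) − (-8)·k)] + 128
       = 12·k + 233 = 401
⇒ k = 14.

14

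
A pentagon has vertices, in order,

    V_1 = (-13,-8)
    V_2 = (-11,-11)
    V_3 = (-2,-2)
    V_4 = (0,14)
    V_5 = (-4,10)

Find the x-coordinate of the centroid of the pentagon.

Apply the surveyor's formula. First the cross-terms c_i = x_i·y_{i+1} − x_{i+1}·y_i:
  55, 0, -28, 56, 162  ⇒  2A = 245, A = 122.5.
Then Σ (x_i + x_{i+1})·c_i = -4242, so x̄ = -4242 / (6·122.5) = -202/35.

-202/35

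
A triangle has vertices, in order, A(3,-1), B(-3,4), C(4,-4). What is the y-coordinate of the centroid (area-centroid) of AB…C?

-1/3

Apply the shoelace (surveyor's) formula. First the cross-terms c_i = x_i·y_{i+1} − x_{i+1}·y_i:
  9, -4, 8  ⇒  2A = 13, A = 6.5.
Then Σ (y_i + y_{i+1})·c_i = -13, so ȳ = -13 / (6·6.5) = -1/3.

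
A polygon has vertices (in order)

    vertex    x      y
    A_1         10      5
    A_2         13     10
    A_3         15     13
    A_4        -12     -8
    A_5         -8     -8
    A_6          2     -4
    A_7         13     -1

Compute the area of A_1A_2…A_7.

Σ = (35) + (19) + (36) + (32) + (48) + (50) + (75) = 295
Area = |Σ|/2 = 147.5.

147.5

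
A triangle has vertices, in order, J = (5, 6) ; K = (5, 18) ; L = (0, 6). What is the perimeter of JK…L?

|JK| = √((0)² + (12)²) = √144 = 12
|KL| = √((-5)² + (-12)²) = √169 = 13
|LJ| = √((5)² + (0)²) = √25 = 5
Perimeter = 12 + 13 + 5 = 30.

30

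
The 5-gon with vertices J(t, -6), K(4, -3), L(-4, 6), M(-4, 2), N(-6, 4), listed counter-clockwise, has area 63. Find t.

-6

Write out the shoelace sum; only the two edges meeting at J involve t:
2·Area = [((-6)·(-6) − t·4) + (t·(-3) − 4·(-6))] + 24
       = -7·t + 84 = 126
⇒ t = -6.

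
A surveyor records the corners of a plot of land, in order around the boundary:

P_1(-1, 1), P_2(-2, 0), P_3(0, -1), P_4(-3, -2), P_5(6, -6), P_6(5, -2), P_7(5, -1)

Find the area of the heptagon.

29

Σ = (2) + (2) + (-3) + (30) + (18) + (5) + (4) = 58
Area = |Σ|/2 = 29.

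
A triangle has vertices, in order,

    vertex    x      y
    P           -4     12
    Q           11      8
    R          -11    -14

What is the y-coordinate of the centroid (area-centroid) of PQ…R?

2

Apply Gauss's area formula. First the cross-terms c_i = x_i·y_{i+1} − x_{i+1}·y_i:
  -164, -66, -188  ⇒  2A = -418, A = -209.
Then Σ (y_i + y_{i+1})·c_i = -2508, so ȳ = -2508 / (6·(-209)) = 2.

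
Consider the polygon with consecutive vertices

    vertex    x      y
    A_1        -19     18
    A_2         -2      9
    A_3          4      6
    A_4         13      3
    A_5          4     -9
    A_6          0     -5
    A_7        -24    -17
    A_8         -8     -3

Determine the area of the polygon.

391.5

A_1→A_2: (-19)(9) − (-2)(18) = -135
A_2→A_3: (-2)(6) − (4)(9) = -48
A_3→A_4: (4)(3) − (13)(6) = -66
A_4→A_5: (13)(-9) − (4)(3) = -129
A_5→A_6: (4)(-5) − (0)(-9) = -20
A_6→A_7: (0)(-17) − (-24)(-5) = -120
A_7→A_8: (-24)(-3) − (-8)(-17) = -64
A_8→A_1: (-8)(18) − (-19)(-3) = -201
Σ = -783
Area = |Σ|/2 = 391.5.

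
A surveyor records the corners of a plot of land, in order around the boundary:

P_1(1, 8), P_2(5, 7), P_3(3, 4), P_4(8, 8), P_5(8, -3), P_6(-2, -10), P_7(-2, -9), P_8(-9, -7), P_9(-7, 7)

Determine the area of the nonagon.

Cross-terms: -33, -1, -8, -88, -86, -2, -67, -112, -63  ⇒  Σ = -460
Area = |Σ|/2 = 230.

230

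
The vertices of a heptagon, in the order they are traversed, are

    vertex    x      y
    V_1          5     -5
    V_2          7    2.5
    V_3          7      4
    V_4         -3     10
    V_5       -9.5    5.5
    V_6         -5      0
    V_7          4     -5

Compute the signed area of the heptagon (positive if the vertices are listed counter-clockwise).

138

Σ = (47.5) + (10.5) + (82) + (78.5) + (27.5) + (25) + (5) = 276
Signed area = Σ/2 = 138 (positive ⇒ counter-clockwise traversal).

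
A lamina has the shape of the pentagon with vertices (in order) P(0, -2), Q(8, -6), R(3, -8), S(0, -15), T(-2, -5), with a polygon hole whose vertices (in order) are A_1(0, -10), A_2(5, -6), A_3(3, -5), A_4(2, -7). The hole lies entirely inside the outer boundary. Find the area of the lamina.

44.5

Outer boundary:
Apply the surveyor's formula: 2A = Σ (x_i·y_{i+1} − x_{i+1}·y_i), indices taken mod 5.
Σ = (16) + (-46) + (-45) + (-30) + (4) = -101
Area = |Σ|/2 = 50.5.
Hole:
Apply Gauss's area formula: 2A = Σ (x_i·y_{i+1} − x_{i+1}·y_i), indices taken mod 4.
A_1→A_2: (0)(-6) − (5)(-10) = 50
A_2→A_3: (5)(-5) − (3)(-6) = -7
A_3→A_4: (3)(-7) − (2)(-5) = -11
A_4→A_1: (2)(-10) − (0)(-7) = -20
Σ = 12
Area = |Σ|/2 = 6.
Net area = 50.5 − 6 = 44.5.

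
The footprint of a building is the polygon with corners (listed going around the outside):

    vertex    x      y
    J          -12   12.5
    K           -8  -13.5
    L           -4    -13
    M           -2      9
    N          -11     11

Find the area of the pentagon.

160.75

Apply the surveyor's formula: 2A = Σ (x_i·y_{i+1} − x_{i+1}·y_i), indices taken mod 5.
J→K: (-12)(-13.5) − (-8)(12.5) = 262
K→L: (-8)(-13) − (-4)(-13.5) = 50
L→M: (-4)(9) − (-2)(-13) = -62
M→N: (-2)(11) − (-11)(9) = 77
N→J: (-11)(12.5) − (-12)(11) = -5.5
Σ = 321.5
Area = |Σ|/2 = 160.75.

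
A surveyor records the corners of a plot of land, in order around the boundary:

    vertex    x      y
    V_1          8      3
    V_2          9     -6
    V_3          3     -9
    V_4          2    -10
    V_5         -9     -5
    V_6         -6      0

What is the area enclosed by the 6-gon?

Σ = (-75) + (-63) + (-12) + (-100) + (-30) + (-18) = -298
Area = |Σ|/2 = 149.

149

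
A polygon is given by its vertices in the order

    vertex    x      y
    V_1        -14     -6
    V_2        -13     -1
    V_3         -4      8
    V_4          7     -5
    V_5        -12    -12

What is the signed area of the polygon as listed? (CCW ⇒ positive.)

-224

Cross-terms: -64, -108, -36, -144, -96  ⇒  Σ = -448
Signed area = Σ/2 = -224 (negative ⇒ clockwise traversal).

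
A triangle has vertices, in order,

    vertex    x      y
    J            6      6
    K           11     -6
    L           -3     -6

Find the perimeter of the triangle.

|JK| = √((5)² + (-12)²) = √169 = 13
|KL| = √((-14)² + (0)²) = √196 = 14
|LJ| = √((9)² + (12)²) = √225 = 15
Perimeter = 13 + 14 + 15 = 42.

42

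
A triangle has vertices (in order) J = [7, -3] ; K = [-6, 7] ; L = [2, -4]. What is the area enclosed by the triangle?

Apply Gauss's area formula: 2A = Σ (x_i·y_{i+1} − x_{i+1}·y_i), indices taken mod 3.
Σ = (31) + (10) + (22) = 63
Area = |Σ|/2 = 31.5.

31.5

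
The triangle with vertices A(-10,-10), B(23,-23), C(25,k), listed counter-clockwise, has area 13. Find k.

Write out the shoelace sum; only the two edges meeting at C involve k:
2·Area = [(23·k − 25·(-23)) + (25·(-10) − (-10)·k)] + 460
       = 33·k + 785 = 26
⇒ k = -23.

-23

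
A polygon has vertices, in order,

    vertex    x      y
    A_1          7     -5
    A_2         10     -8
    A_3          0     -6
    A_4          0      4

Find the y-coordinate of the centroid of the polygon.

Apply Gauss's area formula. First the cross-terms c_i = x_i·y_{i+1} − x_{i+1}·y_i:
  -6, -60, 0, -28  ⇒  2A = -94, A = -47.
Then Σ (y_i + y_{i+1})·c_i = 946, so ȳ = 946 / (6·(-47)) = -473/141.

-473/141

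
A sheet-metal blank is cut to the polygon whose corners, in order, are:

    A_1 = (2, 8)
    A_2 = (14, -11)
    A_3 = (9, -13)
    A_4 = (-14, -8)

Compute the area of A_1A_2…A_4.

A_1→A_2: (2)(-11) − (14)(8) = -134
A_2→A_3: (14)(-13) − (9)(-11) = -83
A_3→A_4: (9)(-8) − (-14)(-13) = -254
A_4→A_1: (-14)(8) − (2)(-8) = -96
Σ = -567
Area = |Σ|/2 = 283.5.

283.5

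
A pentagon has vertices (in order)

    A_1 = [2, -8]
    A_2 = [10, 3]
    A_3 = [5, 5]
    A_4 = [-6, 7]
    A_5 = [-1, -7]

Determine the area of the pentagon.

Apply Gauss's area formula: 2A = Σ (x_i·y_{i+1} − x_{i+1}·y_i), indices taken mod 5.
Σ = (86) + (35) + (65) + (49) + (22) = 257
Area = |Σ|/2 = 128.5.

128.5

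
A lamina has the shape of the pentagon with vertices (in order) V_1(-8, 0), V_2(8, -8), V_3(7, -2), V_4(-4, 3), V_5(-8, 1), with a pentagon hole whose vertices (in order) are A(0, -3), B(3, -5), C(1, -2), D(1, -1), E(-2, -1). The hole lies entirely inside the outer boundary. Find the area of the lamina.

Outer boundary:
Cross-terms: 64, 40, 13, 20, 8  ⇒  Σ = 145
Area = |Σ|/2 = 72.5.
Hole:
Apply the surveyor's formula: 2A = Σ (x_i·y_{i+1} − x_{i+1}·y_i), indices taken mod 5.
Cross-terms: 9, -1, 1, -3, 6  ⇒  Σ = 12
Area = |Σ|/2 = 6.
Net area = 72.5 − 6 = 66.5.

66.5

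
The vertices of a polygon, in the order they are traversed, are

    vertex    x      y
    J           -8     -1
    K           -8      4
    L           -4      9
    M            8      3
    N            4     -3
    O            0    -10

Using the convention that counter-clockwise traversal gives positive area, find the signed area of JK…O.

Apply Gauss's area formula: 2A = Σ (x_i·y_{i+1} − x_{i+1}·y_i), indices taken mod 6.
J→K: (-8)(4) − (-8)(-1) = -40
K→L: (-8)(9) − (-4)(4) = -56
L→M: (-4)(3) − (8)(9) = -84
M→N: (8)(-3) − (4)(3) = -36
N→O: (4)(-10) − (0)(-3) = -40
O→J: (0)(-1) − (-8)(-10) = -80
Σ = -336
Signed area = Σ/2 = -168 (negative ⇒ clockwise traversal).

-168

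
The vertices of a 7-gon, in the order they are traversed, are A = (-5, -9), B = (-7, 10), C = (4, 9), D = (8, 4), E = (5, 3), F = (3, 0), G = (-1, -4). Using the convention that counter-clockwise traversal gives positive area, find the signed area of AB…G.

-150

Apply the surveyor's formula: 2A = Σ (x_i·y_{i+1} − x_{i+1}·y_i), indices taken mod 7.
Cross-terms: -113, -103, -56, 4, -9, -12, -11  ⇒  Σ = -300
Signed area = Σ/2 = -150 (negative ⇒ clockwise traversal).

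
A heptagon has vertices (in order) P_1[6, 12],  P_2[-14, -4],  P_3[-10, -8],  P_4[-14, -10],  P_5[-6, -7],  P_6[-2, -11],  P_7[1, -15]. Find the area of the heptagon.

218.5

Apply the shoelace formula: 2A = Σ (x_i·y_{i+1} − x_{i+1}·y_i), indices taken mod 7.
P_1→P_2: (6)(-4) − (-14)(12) = 144
P_2→P_3: (-14)(-8) − (-10)(-4) = 72
P_3→P_4: (-10)(-10) − (-14)(-8) = -12
P_4→P_5: (-14)(-7) − (-6)(-10) = 38
P_5→P_6: (-6)(-11) − (-2)(-7) = 52
P_6→P_7: (-2)(-15) − (1)(-11) = 41
P_7→P_1: (1)(12) − (6)(-15) = 102
Σ = 437
Area = |Σ|/2 = 218.5.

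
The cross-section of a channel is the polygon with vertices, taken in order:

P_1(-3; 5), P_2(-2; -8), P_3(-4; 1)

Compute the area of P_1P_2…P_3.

8.5

Apply the shoelace formula: 2A = Σ (x_i·y_{i+1} − x_{i+1}·y_i), indices taken mod 3.
Cross-terms: 34, -34, -17  ⇒  Σ = -17
Area = |Σ|/2 = 8.5.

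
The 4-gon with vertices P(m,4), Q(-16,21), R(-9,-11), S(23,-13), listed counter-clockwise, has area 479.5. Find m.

2

The doubled signed area Σ (x_i y_{i+1} − x_{i+1} y_i) is linear in m.
With m=0 it equals 891; the coefficient of m is 34 (from the two edges through P).
So 34·m + 891 = 2·479.5 = 959 ⇒ m = 2.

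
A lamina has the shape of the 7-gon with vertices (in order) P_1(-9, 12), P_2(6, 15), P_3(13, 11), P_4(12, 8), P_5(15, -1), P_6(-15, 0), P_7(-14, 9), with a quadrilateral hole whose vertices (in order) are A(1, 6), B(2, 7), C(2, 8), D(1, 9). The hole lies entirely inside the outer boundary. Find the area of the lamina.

364.5

Outer boundary:
Apply the shoelace formula: 2A = Σ (x_i·y_{i+1} − x_{i+1}·y_i), indices taken mod 7.
Σ = (-207) + (-129) + (-28) + (-132) + (-15) + (-135) + (-87) = -733
Area = |Σ|/2 = 366.5.
Hole:
Cross-terms: -5, 2, 10, -3  ⇒  Σ = 4
Area = |Σ|/2 = 2.
Net area = 366.5 − 2 = 364.5.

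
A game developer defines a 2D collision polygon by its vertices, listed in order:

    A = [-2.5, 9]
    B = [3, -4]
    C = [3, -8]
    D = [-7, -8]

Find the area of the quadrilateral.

96

Apply Gauss's area formula: 2A = Σ (x_i·y_{i+1} − x_{i+1}·y_i), indices taken mod 4.
Cross-terms: -17, -12, -80, -83  ⇒  Σ = -192
Area = |Σ|/2 = 96.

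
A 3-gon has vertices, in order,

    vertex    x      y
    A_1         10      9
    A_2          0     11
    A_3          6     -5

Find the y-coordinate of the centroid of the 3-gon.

Apply the surveyor's formula. First the cross-terms c_i = x_i·y_{i+1} − x_{i+1}·y_i:
  110, -66, 104  ⇒  2A = 148, A = 74.
Then Σ (y_i + y_{i+1})·c_i = 2220, so ȳ = 2220 / (6·74) = 5.

5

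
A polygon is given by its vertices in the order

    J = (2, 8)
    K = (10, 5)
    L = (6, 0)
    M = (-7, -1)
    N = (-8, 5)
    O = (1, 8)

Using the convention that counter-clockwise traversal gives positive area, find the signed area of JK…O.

Apply the shoelace (surveyor's) formula: 2A = Σ (x_i·y_{i+1} − x_{i+1}·y_i), indices taken mod 6.
Σ = (-70) + (-30) + (-6) + (-43) + (-69) + (-8) = -226
Signed area = Σ/2 = -113 (negative ⇒ clockwise traversal).

-113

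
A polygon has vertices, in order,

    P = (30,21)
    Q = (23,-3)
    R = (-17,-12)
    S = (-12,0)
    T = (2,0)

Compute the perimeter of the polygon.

|PQ| = √((-7)² + (-24)²) = √625 = 25
|QR| = √((-40)² + (-9)²) = √1681 = 41
|RS| = √((5)² + (12)²) = √169 = 13
|ST| = √((14)² + (0)²) = √196 = 14
|TP| = √((28)² + (21)²) = √1225 = 35
Perimeter = 25 + 41 + 13 + 14 + 35 = 128.

128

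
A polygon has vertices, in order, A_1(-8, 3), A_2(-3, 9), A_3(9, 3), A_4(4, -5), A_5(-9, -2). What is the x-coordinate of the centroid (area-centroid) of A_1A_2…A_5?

Apply Gauss's area formula. First the cross-terms c_i = x_i·y_{i+1} − x_{i+1}·y_i:
  -63, -90, -57, -53, -43  ⇒  2A = -306, A = -153.
Then Σ (x_i + x_{i+1})·c_i = 408, so x̄ = 408 / (6·(-153)) = -4/9.

-4/9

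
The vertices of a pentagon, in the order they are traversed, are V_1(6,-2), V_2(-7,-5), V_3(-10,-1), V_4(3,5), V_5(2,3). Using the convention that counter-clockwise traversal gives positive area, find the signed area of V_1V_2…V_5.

Apply the surveyor's formula: 2A = Σ (x_i·y_{i+1} − x_{i+1}·y_i), indices taken mod 5.
V_1→V_2: (6)(-5) − (-7)(-2) = -44
V_2→V_3: (-7)(-1) − (-10)(-5) = -43
V_3→V_4: (-10)(5) − (3)(-1) = -47
V_4→V_5: (3)(3) − (2)(5) = -1
V_5→V_1: (2)(-2) − (6)(3) = -22
Σ = -157
Signed area = Σ/2 = -78.5 (negative ⇒ clockwise traversal).

-78.5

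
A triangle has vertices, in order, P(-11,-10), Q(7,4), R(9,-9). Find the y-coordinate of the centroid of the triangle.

-5

Apply the shoelace (surveyor's) formula. First the cross-terms c_i = x_i·y_{i+1} − x_{i+1}·y_i:
  26, -99, -189  ⇒  2A = -262, A = -131.
Then Σ (y_i + y_{i+1})·c_i = 3930, so ȳ = 3930 / (6·(-131)) = -5.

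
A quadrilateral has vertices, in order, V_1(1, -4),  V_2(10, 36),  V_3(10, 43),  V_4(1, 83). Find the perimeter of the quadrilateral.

|V_1V_2| = √((9)² + (40)²) = √1681 = 41
|V_2V_3| = √((0)² + (7)²) = √49 = 7
|V_3V_4| = √((-9)² + (40)²) = √1681 = 41
|V_4V_1| = √((0)² + (-87)²) = √7569 = 87
Perimeter = 41 + 7 + 41 + 87 = 176.

176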